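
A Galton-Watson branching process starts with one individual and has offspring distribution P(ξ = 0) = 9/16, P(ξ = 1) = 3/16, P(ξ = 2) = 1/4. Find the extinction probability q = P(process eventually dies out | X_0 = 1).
q = 1

Mean offspring μ = 0·9/16 + 1·3/16 + 2·1/4 = 11/16 ≤ 1. For μ ≤ 1 with offspring not concentrated at 1, the Galton-Watson process goes extinct almost surely, so q = 1.
(Algebraic check: The pgf is f(s) = 9/16 + 3/16·s + 1/4·s². The extinction probability q is the smallest fixed point of f in [0, 1]. Setting s = f(s):
  1/4·s² + (3/16 − 1)·s + 9/16 = 0
  1/4·s² − (9/16 + 1/4)·s + 9/16 = 0
which factors as (s − 1)·(1/4·s − 9/16) = 0, giving roots s = 1 and s = (9/16)/(1/4) = 9/4. Since 9/4 ≥ 1, the smallest root in [0, 1] is s = 1.)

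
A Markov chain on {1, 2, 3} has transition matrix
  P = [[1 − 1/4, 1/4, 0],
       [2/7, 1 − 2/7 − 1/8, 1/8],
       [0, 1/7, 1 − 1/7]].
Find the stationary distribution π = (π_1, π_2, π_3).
π = (64/169, 56/169, 49/169)

This is a birth-death chain on three states, which satisfies detailed balance: π_1 · P_{12} = π_2 · P_{21} and π_2 · P_{23} = π_3 · P_{32}.
From π_1 · 1/4 = π_2 · 2/7: π_2/π_1 = (1/4)/(2/7) = 7/8.
From π_2 · 1/8 = π_3 · 1/7: π_3/π_2 = (1/8)/(1/7) = 7/8.
Take π_1 proportional to 1; then unnormalized π = (1, 7/8, 49/64). Normalize by dividing by the sum 169/64:
  π = (64/169, 56/169, 49/169).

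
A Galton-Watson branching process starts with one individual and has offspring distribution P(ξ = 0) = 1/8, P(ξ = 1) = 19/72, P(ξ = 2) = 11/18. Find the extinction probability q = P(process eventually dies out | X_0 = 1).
q = 9/44

The pgf is f(s) = 1/8 + 19/72·s + 11/18·s². The extinction probability q is the smallest fixed point of f in [0, 1]. Setting s = f(s):
  11/18·s² + (19/72 − 1)·s + 1/8 = 0
  11/18·s² − (1/8 + 11/18)·s + 1/8 = 0
which factors as (s − 1)·(11/18·s − 1/8) = 0, giving roots s = 1 and s = (1/8)/(11/18) = 9/44.
Mean offspring μ = 19/72 + 2·11/18 = 107/72 > 1 (supercritical), so q < 1. The extinction probability is the smaller root: q = (1/8)/(11/18) = 9/44.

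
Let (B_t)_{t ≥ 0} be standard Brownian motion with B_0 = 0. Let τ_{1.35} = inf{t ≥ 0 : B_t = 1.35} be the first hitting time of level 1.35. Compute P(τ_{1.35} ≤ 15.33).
P(τ_{1.35} ≤ 15.33) = 2(1 − Φ(1.35/√15.33)) = 2(1 − Φ(0.3448)) ≈ 0.7302

By the reflection principle for standard BM, P(τ_b ≤ t) = 2 · P(B_t ≥ b). Since B_t ~ N(0, t), P(B_t ≥ 1.35) = 1 − Φ(1.35/√t) = 1 − Φ(1.35/√15.33) = 1 − Φ(0.3448) ≈ 0.36512. Doubling: P(τ_{1.35} ≤ 15.33) ≈ 2 · 0.36512 = 0.73024 ≈ 0.7302.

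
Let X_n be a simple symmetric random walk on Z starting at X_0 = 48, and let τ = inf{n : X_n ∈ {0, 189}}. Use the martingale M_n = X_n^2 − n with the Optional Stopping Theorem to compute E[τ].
E[τ] = 6768

M_n = X_n^2 − n is a martingale (since E[X_{n+1}^2 | F_n] = X_n^2 + 1). By OST (τ has finite mean in a bounded region), E[M_τ] = E[M_0] = X_0^2 − 0 = 48^2 = 2304. Also E[M_τ] = E[X_τ^2] − E[τ]. The walk exits at 0 or 189, with P(hit 189 first) = 48/189, so E[X_τ^2] = 189^2 · 48/189 + 0 = 9072. Thus E[τ] = E[X_τ^2] − E[M_τ] = 9072 − 2304 = 6768 = 48(189 − 48) = 6768.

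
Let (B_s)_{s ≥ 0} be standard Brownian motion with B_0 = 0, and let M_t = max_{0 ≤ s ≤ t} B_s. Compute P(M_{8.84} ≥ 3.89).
P(M_{8.84} ≥ 3.89) = 2·P(B_{8.84} ≥ 3.89) = 2(1 − Φ(3.89/√8.84)) ≈ 0.1908

By the reflection principle for Brownian motion, P(M_t ≥ a) = 2 · P(B_t ≥ a) for a ≥ 0. Since B_t ~ N(0, t), P(B_t ≥ 3.89) = 1 − Φ(3.89/√t) = 1 − Φ(3.89/√8.84) = 1 − Φ(1.3083). So
  P(M_{8.84} ≥ 3.89) = 2(1 − Φ(1.3083)) ≈ 0.1908.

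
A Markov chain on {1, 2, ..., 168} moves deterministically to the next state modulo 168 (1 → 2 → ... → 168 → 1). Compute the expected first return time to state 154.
E[T_154 | X_0 = 154] = 168

The chain cycles deterministically, so starting at state 154 it returns in exactly 168 steps. Equivalently, the stationary distribution is uniform π_j = 1/168 for every state j, so by Kac's formula E[T_154] = 1/π_154 = 168.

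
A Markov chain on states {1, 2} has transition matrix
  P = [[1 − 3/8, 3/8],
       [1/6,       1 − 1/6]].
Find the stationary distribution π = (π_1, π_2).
π_1 = 4/13, π_2 = 9/13

Solve πP = π with π_1 + π_2 = 1. From πP = π: π_1 · (1 − 3/8) + π_2 · 1/6 = π_1 ⇒ π_2 · 1/6 = π_1 · 3/8 ⇒ π_2/π_1 = (3/8)/(1/6) = 9/4. Together with π_1 + π_2 = 1:
  π_1 = (1/6)/(3/8 + 1/6) = (1/6)/(13/24) = 4/13,
  π_2 = (3/8)/(3/8 + 1/6) = (3/8)/(13/24) = 9/13.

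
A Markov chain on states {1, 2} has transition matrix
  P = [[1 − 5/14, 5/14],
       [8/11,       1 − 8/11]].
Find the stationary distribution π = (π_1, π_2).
π_1 = 112/167, π_2 = 55/167

Solve πP = π with π_1 + π_2 = 1. From πP = π: π_1 · (1 − 5/14) + π_2 · 8/11 = π_1 ⇒ π_2 · 8/11 = π_1 · 5/14 ⇒ π_2/π_1 = (5/14)/(8/11) = 55/112. Together with π_1 + π_2 = 1:
  π_1 = (8/11)/(5/14 + 8/11) = (8/11)/(167/154) = 112/167,
  π_2 = (5/14)/(5/14 + 8/11) = (5/14)/(167/154) = 55/167.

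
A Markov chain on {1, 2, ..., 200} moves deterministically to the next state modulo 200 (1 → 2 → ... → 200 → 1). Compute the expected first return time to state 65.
E[T_65 | X_0 = 65] = 200

The chain cycles deterministically, so starting at state 65 it returns in exactly 200 steps. Equivalently, the stationary distribution is uniform π_j = 1/200 for every state j, so by Kac's formula E[T_65] = 1/π_65 = 200.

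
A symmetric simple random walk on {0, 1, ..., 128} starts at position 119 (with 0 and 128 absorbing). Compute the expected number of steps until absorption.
E[τ | X_0 = 119] = 1071

Let v_k = E[τ | X_0 = k]. Boundary: v_0 = v_128 = 0. Recurrence: v_k = 1 + (v_{k-1} + v_{k+1})/2 for 1 ≤ k ≤ 127. The particular solution to v_k − (v_{k-1} + v_{k+1})/2 = 1 is v_k = −k^2. Adding homogeneous solution A + B k and matching boundaries gives v_k = k (128 − k). Substituting k = 119: v_119 = 119 · 9 = 1071.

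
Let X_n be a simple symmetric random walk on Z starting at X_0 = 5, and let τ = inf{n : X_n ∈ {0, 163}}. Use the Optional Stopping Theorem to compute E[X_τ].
E[X_τ] = 5

X_n is a martingale and τ is a bounded-mean stopping time (indeed τ is finite a.s. with bounded expectation since the walk is in a bounded region). By the OST, E[X_τ] = E[X_0] = 5. Equivalently: E[X_τ] = 163 · P(hit 163 first) + 0 · P(hit 0 first) = 163 · (5/163) = 5.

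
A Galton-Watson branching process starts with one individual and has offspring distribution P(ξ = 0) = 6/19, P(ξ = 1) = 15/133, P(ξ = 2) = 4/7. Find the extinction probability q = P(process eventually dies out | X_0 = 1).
q = 21/38

The pgf is f(s) = 6/19 + 15/133·s + 4/7·s². The extinction probability q is the smallest fixed point of f in [0, 1]. Setting s = f(s):
  4/7·s² + (15/133 − 1)·s + 6/19 = 0
  4/7·s² − (6/19 + 4/7)·s + 6/19 = 0
which factors as (s − 1)·(4/7·s − 6/19) = 0, giving roots s = 1 and s = (6/19)/(4/7) = 21/38.
Mean offspring μ = 15/133 + 2·4/7 = 167/133 > 1 (supercritical), so q < 1. The extinction probability is the smaller root: q = (6/19)/(4/7) = 21/38.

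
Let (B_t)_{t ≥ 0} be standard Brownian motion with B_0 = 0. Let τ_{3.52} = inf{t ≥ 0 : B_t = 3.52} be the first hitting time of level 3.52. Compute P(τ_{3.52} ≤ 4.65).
P(τ_{3.52} ≤ 4.65) = 2(1 − Φ(3.52/√4.65)) = 2(1 − Φ(1.6324)) ≈ 0.1026

By the reflection principle for standard BM, P(τ_b ≤ t) = 2 · P(B_t ≥ b). Since B_t ~ N(0, t), P(B_t ≥ 3.52) = 1 − Φ(3.52/√t) = 1 − Φ(3.52/√4.65) = 1 − Φ(1.6324) ≈ 0.05130. Doubling: P(τ_{3.52} ≤ 4.65) ≈ 2 · 0.05130 = 0.10260 ≈ 0.1026.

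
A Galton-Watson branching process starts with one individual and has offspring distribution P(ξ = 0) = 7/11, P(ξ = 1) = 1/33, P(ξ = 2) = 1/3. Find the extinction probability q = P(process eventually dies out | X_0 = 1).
q = 1

Mean offspring μ = 0·7/11 + 1·1/33 + 2·1/3 = 23/33 ≤ 1. For μ ≤ 1 with offspring not concentrated at 1, the Galton-Watson process goes extinct almost surely, so q = 1.
(Algebraic check: The pgf is f(s) = 7/11 + 1/33·s + 1/3·s². The extinction probability q is the smallest fixed point of f in [0, 1]. Setting s = f(s):
  1/3·s² + (1/33 − 1)·s + 7/11 = 0
  1/3·s² − (7/11 + 1/3)·s + 7/11 = 0
which factors as (s − 1)·(1/3·s − 7/11) = 0, giving roots s = 1 and s = (7/11)/(1/3) = 21/11. Since 21/11 ≥ 1, the smallest root in [0, 1] is s = 1.)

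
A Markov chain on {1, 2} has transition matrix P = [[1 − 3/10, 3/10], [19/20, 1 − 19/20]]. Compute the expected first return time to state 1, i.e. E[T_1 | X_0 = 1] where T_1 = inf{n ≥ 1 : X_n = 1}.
E[T_1 | X_0 = 1] = 1/π_1 = 25/19

For an irreducible recurrent Markov chain with stationary distribution π, E[T_i | X_0 = i] = 1/π_i (Kac's formula). Here π_1 = (19/20)/(3/10 + 19/20) = (19/20)/(5/4) = 19/25, so E[T_1 | X_0 = 1] = 1/π_1 = (3/10 + 19/20)/(19/20) = (5/4)/(19/20) = 25/19.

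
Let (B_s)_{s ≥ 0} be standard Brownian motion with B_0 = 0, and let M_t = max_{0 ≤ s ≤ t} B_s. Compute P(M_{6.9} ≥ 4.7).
P(M_{6.9} ≥ 4.7) = 2·P(B_{6.9} ≥ 4.7) = 2(1 − Φ(4.7/√6.9)) ≈ 0.0736

By the reflection principle for Brownian motion, P(M_t ≥ a) = 2 · P(B_t ≥ a) for a ≥ 0. Since B_t ~ N(0, t), P(B_t ≥ 4.7) = 1 − Φ(4.7/√t) = 1 − Φ(4.7/√6.9) = 1 − Φ(1.7893). So
  P(M_{6.9} ≥ 4.7) = 2(1 − Φ(1.7893)) ≈ 0.0736.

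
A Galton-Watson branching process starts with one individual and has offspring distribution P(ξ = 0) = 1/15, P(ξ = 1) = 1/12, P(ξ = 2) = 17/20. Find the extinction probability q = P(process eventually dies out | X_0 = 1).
q = 4/51

The pgf is f(s) = 1/15 + 1/12·s + 17/20·s². The extinction probability q is the smallest fixed point of f in [0, 1]. Setting s = f(s):
  17/20·s² + (1/12 − 1)·s + 1/15 = 0
  17/20·s² − (1/15 + 17/20)·s + 1/15 = 0
which factors as (s − 1)·(17/20·s − 1/15) = 0, giving roots s = 1 and s = (1/15)/(17/20) = 4/51.
Mean offspring μ = 1/12 + 2·17/20 = 107/60 > 1 (supercritical), so q < 1. The extinction probability is the smaller root: q = (1/15)/(17/20) = 4/51.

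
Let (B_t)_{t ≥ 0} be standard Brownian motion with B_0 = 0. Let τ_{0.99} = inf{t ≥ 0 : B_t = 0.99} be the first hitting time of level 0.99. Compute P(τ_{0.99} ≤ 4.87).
P(τ_{0.99} ≤ 4.87) = 2(1 − Φ(0.99/√4.87)) = 2(1 − Φ(0.4486)) ≈ 0.6537

By the reflection principle for standard BM, P(τ_b ≤ t) = 2 · P(B_t ≥ b). Since B_t ~ N(0, t), P(B_t ≥ 0.99) = 1 − Φ(0.99/√t) = 1 − Φ(0.99/√4.87) = 1 − Φ(0.4486) ≈ 0.32686. Doubling: P(τ_{0.99} ≤ 4.87) ≈ 2 · 0.32686 = 0.65372 ≈ 0.6537.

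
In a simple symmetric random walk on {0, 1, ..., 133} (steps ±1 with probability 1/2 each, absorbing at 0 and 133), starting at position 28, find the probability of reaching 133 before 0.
P(hit 133 before 0) = 28/133 = 4/19

Let u_k = P(hit 133 before 0 | start at k). Then u_0 = 0, u_133 = 1, and u_k = u_{k-1}/2 + u_{k+1}/2 for 1 ≤ k ≤ 132. This harmonic recurrence is solved by u_k = k/133, giving u_28 = 28/133 = 4/19.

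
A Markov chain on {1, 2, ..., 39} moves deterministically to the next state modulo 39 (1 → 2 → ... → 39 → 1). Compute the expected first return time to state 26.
E[T_26 | X_0 = 26] = 39

The chain cycles deterministically, so starting at state 26 it returns in exactly 39 steps. Equivalently, the stationary distribution is uniform π_j = 1/39 for every state j, so by Kac's formula E[T_26] = 1/π_26 = 39.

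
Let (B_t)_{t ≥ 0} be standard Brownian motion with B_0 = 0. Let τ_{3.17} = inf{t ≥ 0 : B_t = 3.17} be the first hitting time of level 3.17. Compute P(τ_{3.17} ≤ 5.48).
P(τ_{3.17} ≤ 5.48) = 2(1 − Φ(3.17/√5.48)) = 2(1 − Φ(1.3542)) ≈ 0.1757

By the reflection principle for standard BM, P(τ_b ≤ t) = 2 · P(B_t ≥ b). Since B_t ~ N(0, t), P(B_t ≥ 3.17) = 1 − Φ(3.17/√t) = 1 − Φ(3.17/√5.48) = 1 − Φ(1.3542) ≈ 0.08784. Doubling: P(τ_{3.17} ≤ 5.48) ≈ 2 · 0.08784 = 0.17568 ≈ 0.1757.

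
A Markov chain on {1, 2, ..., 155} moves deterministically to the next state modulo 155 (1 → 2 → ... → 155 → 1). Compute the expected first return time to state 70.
E[T_70 | X_0 = 70] = 155

The chain cycles deterministically, so starting at state 70 it returns in exactly 155 steps. Equivalently, the stationary distribution is uniform π_j = 1/155 for every state j, so by Kac's formula E[T_70] = 1/π_70 = 155.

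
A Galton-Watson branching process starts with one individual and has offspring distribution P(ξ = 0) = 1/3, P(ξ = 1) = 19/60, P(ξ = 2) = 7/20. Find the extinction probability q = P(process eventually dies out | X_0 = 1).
q = 20/21

The pgf is f(s) = 1/3 + 19/60·s + 7/20·s². The extinction probability q is the smallest fixed point of f in [0, 1]. Setting s = f(s):
  7/20·s² + (19/60 − 1)·s + 1/3 = 0
  7/20·s² − (1/3 + 7/20)·s + 1/3 = 0
which factors as (s − 1)·(7/20·s − 1/3) = 0, giving roots s = 1 and s = (1/3)/(7/20) = 20/21.
Mean offspring μ = 19/60 + 2·7/20 = 61/60 > 1 (supercritical), so q < 1. The extinction probability is the smaller root: q = (1/3)/(7/20) = 20/21.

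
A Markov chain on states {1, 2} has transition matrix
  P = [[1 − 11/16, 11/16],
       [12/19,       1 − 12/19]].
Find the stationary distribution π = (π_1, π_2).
π_1 = 192/401, π_2 = 209/401

Solve πP = π with π_1 + π_2 = 1. From πP = π: π_1 · (1 − 11/16) + π_2 · 12/19 = π_1 ⇒ π_2 · 12/19 = π_1 · 11/16 ⇒ π_2/π_1 = (11/16)/(12/19) = 209/192. Together with π_1 + π_2 = 1:
  π_1 = (12/19)/(11/16 + 12/19) = (12/19)/(401/304) = 192/401,
  π_2 = (11/16)/(11/16 + 12/19) = (11/16)/(401/304) = 209/401.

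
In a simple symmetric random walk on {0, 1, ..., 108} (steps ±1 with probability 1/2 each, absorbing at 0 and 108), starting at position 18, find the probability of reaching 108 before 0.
P(hit 108 before 0) = 18/108 = 1/6

Let u_k = P(hit 108 before 0 | start at k). Then u_0 = 0, u_108 = 1, and u_k = u_{k-1}/2 + u_{k+1}/2 for 1 ≤ k ≤ 107. This harmonic recurrence is solved by u_k = k/108, giving u_18 = 18/108 = 1/6.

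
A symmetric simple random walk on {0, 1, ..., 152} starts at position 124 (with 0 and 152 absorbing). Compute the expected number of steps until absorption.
E[τ | X_0 = 124] = 3472

Let v_k = E[τ | X_0 = k]. Boundary: v_0 = v_152 = 0. Recurrence: v_k = 1 + (v_{k-1} + v_{k+1})/2 for 1 ≤ k ≤ 151. The particular solution to v_k − (v_{k-1} + v_{k+1})/2 = 1 is v_k = −k^2. Adding homogeneous solution A + B k and matching boundaries gives v_k = k (152 − k). Substituting k = 124: v_124 = 124 · 28 = 3472.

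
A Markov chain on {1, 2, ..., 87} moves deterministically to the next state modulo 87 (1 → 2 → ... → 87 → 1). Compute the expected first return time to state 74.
E[T_74 | X_0 = 74] = 87

The chain cycles deterministically, so starting at state 74 it returns in exactly 87 steps. Equivalently, the stationary distribution is uniform π_j = 1/87 for every state j, so by Kac's formula E[T_74] = 1/π_74 = 87.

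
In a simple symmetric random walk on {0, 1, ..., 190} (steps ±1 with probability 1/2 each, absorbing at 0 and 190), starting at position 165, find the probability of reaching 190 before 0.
P(hit 190 before 0) = 165/190 = 33/38

Let u_k = P(hit 190 before 0 | start at k). Then u_0 = 0, u_190 = 1, and u_k = u_{k-1}/2 + u_{k+1}/2 for 1 ≤ k ≤ 189. This harmonic recurrence is solved by u_k = k/190, giving u_165 = 165/190 = 33/38.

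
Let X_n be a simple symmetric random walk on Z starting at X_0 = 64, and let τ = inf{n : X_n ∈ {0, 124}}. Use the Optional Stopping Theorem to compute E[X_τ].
E[X_τ] = 64

X_n is a martingale and τ is a bounded-mean stopping time (indeed τ is finite a.s. with bounded expectation since the walk is in a bounded region). By the OST, E[X_τ] = E[X_0] = 64. Equivalently: E[X_τ] = 124 · P(hit 124 first) + 0 · P(hit 0 first) = 124 · (64/124) = 64.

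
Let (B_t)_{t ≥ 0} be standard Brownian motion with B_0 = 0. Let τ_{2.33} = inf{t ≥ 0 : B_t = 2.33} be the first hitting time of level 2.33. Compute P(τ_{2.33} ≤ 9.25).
P(τ_{2.33} ≤ 9.25) = 2(1 − Φ(2.33/√9.25)) = 2(1 − Φ(0.7661)) ≈ 0.4436

By the reflection principle for standard BM, P(τ_b ≤ t) = 2 · P(B_t ≥ b). Since B_t ~ N(0, t), P(B_t ≥ 2.33) = 1 − Φ(2.33/√t) = 1 − Φ(2.33/√9.25) = 1 − Φ(0.7661) ≈ 0.22181. Doubling: P(τ_{2.33} ≤ 9.25) ≈ 2 · 0.22181 = 0.44362 ≈ 0.4436.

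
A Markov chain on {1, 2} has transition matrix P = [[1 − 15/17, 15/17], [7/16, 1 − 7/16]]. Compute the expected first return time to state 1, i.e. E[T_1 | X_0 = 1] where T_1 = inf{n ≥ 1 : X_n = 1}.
E[T_1 | X_0 = 1] = 1/π_1 = 359/119

For an irreducible recurrent Markov chain with stationary distribution π, E[T_i | X_0 = i] = 1/π_i (Kac's formula). Here π_1 = (7/16)/(15/17 + 7/16) = (7/16)/(359/272) = 119/359, so E[T_1 | X_0 = 1] = 1/π_1 = (15/17 + 7/16)/(7/16) = (359/272)/(7/16) = 359/119.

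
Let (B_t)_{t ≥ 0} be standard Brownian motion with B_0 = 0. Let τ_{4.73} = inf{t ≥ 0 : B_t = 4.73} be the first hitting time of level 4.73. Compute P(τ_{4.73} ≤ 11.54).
P(τ_{4.73} ≤ 11.54) = 2(1 − Φ(4.73/√11.54)) = 2(1 − Φ(1.3924)) ≈ 0.1638

By the reflection principle for standard BM, P(τ_b ≤ t) = 2 · P(B_t ≥ b). Since B_t ~ N(0, t), P(B_t ≥ 4.73) = 1 − Φ(4.73/√t) = 1 − Φ(4.73/√11.54) = 1 − Φ(1.3924) ≈ 0.08190. Doubling: P(τ_{4.73} ≤ 11.54) ≈ 2 · 0.08190 = 0.16380 ≈ 0.1638.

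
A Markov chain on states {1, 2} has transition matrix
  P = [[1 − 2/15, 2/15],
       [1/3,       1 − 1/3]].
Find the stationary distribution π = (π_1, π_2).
π_1 = 5/7, π_2 = 2/7

Solve πP = π with π_1 + π_2 = 1. From πP = π: π_1 · (1 − 2/15) + π_2 · 1/3 = π_1 ⇒ π_2 · 1/3 = π_1 · 2/15 ⇒ π_2/π_1 = (2/15)/(1/3) = 2/5. Together with π_1 + π_2 = 1:
  π_1 = (1/3)/(2/15 + 1/3) = (1/3)/(7/15) = 5/7,
  π_2 = (2/15)/(2/15 + 1/3) = (2/15)/(7/15) = 2/7.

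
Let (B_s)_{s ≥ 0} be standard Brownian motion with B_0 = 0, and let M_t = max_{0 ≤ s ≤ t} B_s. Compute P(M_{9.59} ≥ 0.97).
P(M_{9.59} ≥ 0.97) = 2·P(B_{9.59} ≥ 0.97) = 2(1 − Φ(0.97/√9.59)) ≈ 0.7541

By the reflection principle for Brownian motion, P(M_t ≥ a) = 2 · P(B_t ≥ a) for a ≥ 0. Since B_t ~ N(0, t), P(B_t ≥ 0.97) = 1 − Φ(0.97/√t) = 1 − Φ(0.97/√9.59) = 1 − Φ(0.3132). So
  P(M_{9.59} ≥ 0.97) = 2(1 − Φ(0.3132)) ≈ 0.7541.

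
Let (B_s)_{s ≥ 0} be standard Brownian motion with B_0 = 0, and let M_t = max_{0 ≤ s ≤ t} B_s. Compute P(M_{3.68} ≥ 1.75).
P(M_{3.68} ≥ 1.75) = 2·P(B_{3.68} ≥ 1.75) = 2(1 − Φ(1.75/√3.68)) ≈ 0.3616

By the reflection principle for Brownian motion, P(M_t ≥ a) = 2 · P(B_t ≥ a) for a ≥ 0. Since B_t ~ N(0, t), P(B_t ≥ 1.75) = 1 − Φ(1.75/√t) = 1 − Φ(1.75/√3.68) = 1 − Φ(0.9123). So
  P(M_{3.68} ≥ 1.75) = 2(1 − Φ(0.9123)) ≈ 0.3616.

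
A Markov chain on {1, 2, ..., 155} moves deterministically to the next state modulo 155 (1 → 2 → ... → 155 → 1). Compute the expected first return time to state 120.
E[T_120 | X_0 = 120] = 155

The chain cycles deterministically, so starting at state 120 it returns in exactly 155 steps. Equivalently, the stationary distribution is uniform π_j = 1/155 for every state j, so by Kac's formula E[T_120] = 1/π_120 = 155.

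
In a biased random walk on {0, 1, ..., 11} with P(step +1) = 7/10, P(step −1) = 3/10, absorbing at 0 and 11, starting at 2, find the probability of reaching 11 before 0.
P(hit 11 before 0) = (1 − (3/7)^2) / (1 − (3/7)^11) = 403536070/494287399

Let u_k denote P(reach 11 before 0 | start at k). Boundary: u_0 = 0, u_11 = 1. Recurrence: u_k = 7/10·u_{k+1} + 3/10·u_{k-1} for 1 ≤ k ≤ 10. Try u_k = A + B·r^k with r = q/p = (3/10)/(7/10) = 3/7. Substitution satisfies the recurrence; boundary conditions give:
  u_k = (1 − r^k) / (1 − r^N) = (1 − (3/7)^2) / (1 − (3/7)^11) = 403536070/494287399.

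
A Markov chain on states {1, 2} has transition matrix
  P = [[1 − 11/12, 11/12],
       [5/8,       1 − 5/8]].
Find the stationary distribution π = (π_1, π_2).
π_1 = 15/37, π_2 = 22/37

Solve πP = π with π_1 + π_2 = 1. From πP = π: π_1 · (1 − 11/12) + π_2 · 5/8 = π_1 ⇒ π_2 · 5/8 = π_1 · 11/12 ⇒ π_2/π_1 = (11/12)/(5/8) = 22/15. Together with π_1 + π_2 = 1:
  π_1 = (5/8)/(11/12 + 5/8) = (5/8)/(37/24) = 15/37,
  π_2 = (11/12)/(11/12 + 5/8) = (11/12)/(37/24) = 22/37.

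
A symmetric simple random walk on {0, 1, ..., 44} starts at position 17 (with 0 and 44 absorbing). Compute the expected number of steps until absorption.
E[τ | X_0 = 17] = 459

Let v_k = E[τ | X_0 = k]. Boundary: v_0 = v_44 = 0. Recurrence: v_k = 1 + (v_{k-1} + v_{k+1})/2 for 1 ≤ k ≤ 43. The particular solution to v_k − (v_{k-1} + v_{k+1})/2 = 1 is v_k = −k^2. Adding homogeneous solution A + B k and matching boundaries gives v_k = k (44 − k). Substituting k = 17: v_17 = 17 · 27 = 459.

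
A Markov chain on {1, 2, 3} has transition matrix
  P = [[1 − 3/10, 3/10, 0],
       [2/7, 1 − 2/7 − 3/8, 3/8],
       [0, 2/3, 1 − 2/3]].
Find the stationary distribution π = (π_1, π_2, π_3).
π = (64/169, 336/845, 189/845)

This is a birth-death chain on three states, which satisfies detailed balance: π_1 · P_{12} = π_2 · P_{21} and π_2 · P_{23} = π_3 · P_{32}.
From π_1 · 3/10 = π_2 · 2/7: π_2/π_1 = (3/10)/(2/7) = 21/20.
From π_2 · 3/8 = π_3 · 2/3: π_3/π_2 = (3/8)/(2/3) = 9/16.
Take π_1 proportional to 1; then unnormalized π = (1, 21/20, 189/320). Normalize by dividing by the sum 169/64:
  π = (64/169, 336/845, 189/845).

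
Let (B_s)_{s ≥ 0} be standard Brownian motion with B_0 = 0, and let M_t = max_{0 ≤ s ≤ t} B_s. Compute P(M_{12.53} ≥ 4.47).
P(M_{12.53} ≥ 4.47) = 2·P(B_{12.53} ≥ 4.47) = 2(1 − Φ(4.47/√12.53)) ≈ 0.2067

By the reflection principle for Brownian motion, P(M_t ≥ a) = 2 · P(B_t ≥ a) for a ≥ 0. Since B_t ~ N(0, t), P(B_t ≥ 4.47) = 1 − Φ(4.47/√t) = 1 − Φ(4.47/√12.53) = 1 − Φ(1.2628). So
  P(M_{12.53} ≥ 4.47) = 2(1 − Φ(1.2628)) ≈ 0.2067.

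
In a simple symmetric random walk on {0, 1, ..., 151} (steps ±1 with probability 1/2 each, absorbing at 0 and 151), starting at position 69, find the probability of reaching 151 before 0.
P(hit 151 before 0) = 69/151

Let u_k = P(hit 151 before 0 | start at k). Then u_0 = 0, u_151 = 1, and u_k = u_{k-1}/2 + u_{k+1}/2 for 1 ≤ k ≤ 150. This harmonic recurrence is solved by u_k = k/151, giving u_69 = 69/151.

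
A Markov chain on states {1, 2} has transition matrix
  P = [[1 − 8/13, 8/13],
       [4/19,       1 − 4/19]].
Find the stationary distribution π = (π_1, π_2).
π_1 = 13/51, π_2 = 38/51

Solve πP = π with π_1 + π_2 = 1. From πP = π: π_1 · (1 − 8/13) + π_2 · 4/19 = π_1 ⇒ π_2 · 4/19 = π_1 · 8/13 ⇒ π_2/π_1 = (8/13)/(4/19) = 38/13. Together with π_1 + π_2 = 1:
  π_1 = (4/19)/(8/13 + 4/19) = (4/19)/(204/247) = 13/51,
  π_2 = (8/13)/(8/13 + 4/19) = (8/13)/(204/247) = 38/51.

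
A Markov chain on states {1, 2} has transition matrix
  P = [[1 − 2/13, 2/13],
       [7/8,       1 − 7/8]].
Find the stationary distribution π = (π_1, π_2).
π_1 = 91/107, π_2 = 16/107

Solve πP = π with π_1 + π_2 = 1. From πP = π: π_1 · (1 − 2/13) + π_2 · 7/8 = π_1 ⇒ π_2 · 7/8 = π_1 · 2/13 ⇒ π_2/π_1 = (2/13)/(7/8) = 16/91. Together with π_1 + π_2 = 1:
  π_1 = (7/8)/(2/13 + 7/8) = (7/8)/(107/104) = 91/107,
  π_2 = (2/13)/(2/13 + 7/8) = (2/13)/(107/104) = 16/107.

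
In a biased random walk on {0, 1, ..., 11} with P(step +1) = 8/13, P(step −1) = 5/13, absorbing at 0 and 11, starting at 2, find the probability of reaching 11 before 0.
P(hit 11 before 0) = (1 − (5/8)^2) / (1 − (5/8)^11) = 1744830464/2847035489

Let u_k denote P(reach 11 before 0 | start at k). Boundary: u_0 = 0, u_11 = 1. Recurrence: u_k = 8/13·u_{k+1} + 5/13·u_{k-1} for 1 ≤ k ≤ 10. Try u_k = A + B·r^k with r = q/p = (5/13)/(8/13) = 5/8. Substitution satisfies the recurrence; boundary conditions give:
  u_k = (1 − r^k) / (1 − r^N) = (1 − (5/8)^2) / (1 − (5/8)^11) = 1744830464/2847035489.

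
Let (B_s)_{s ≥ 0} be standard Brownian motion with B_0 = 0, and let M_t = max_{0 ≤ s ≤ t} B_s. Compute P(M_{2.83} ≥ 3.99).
P(M_{2.83} ≥ 3.99) = 2·P(B_{2.83} ≥ 3.99) = 2(1 − Φ(3.99/√2.83)) ≈ 0.0177

By the reflection principle for Brownian motion, P(M_t ≥ a) = 2 · P(B_t ≥ a) for a ≥ 0. Since B_t ~ N(0, t), P(B_t ≥ 3.99) = 1 − Φ(3.99/√t) = 1 − Φ(3.99/√2.83) = 1 − Φ(2.3718). So
  P(M_{2.83} ≥ 3.99) = 2(1 − Φ(2.3718)) ≈ 0.0177.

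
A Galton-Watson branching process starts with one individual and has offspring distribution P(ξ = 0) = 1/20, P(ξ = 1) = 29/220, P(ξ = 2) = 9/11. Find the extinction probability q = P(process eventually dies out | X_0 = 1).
q = 11/180

The pgf is f(s) = 1/20 + 29/220·s + 9/11·s². The extinction probability q is the smallest fixed point of f in [0, 1]. Setting s = f(s):
  9/11·s² + (29/220 − 1)·s + 1/20 = 0
  9/11·s² − (1/20 + 9/11)·s + 1/20 = 0
which factors as (s − 1)·(9/11·s − 1/20) = 0, giving roots s = 1 and s = (1/20)/(9/11) = 11/180.
Mean offspring μ = 29/220 + 2·9/11 = 389/220 > 1 (supercritical), so q < 1. The extinction probability is the smaller root: q = (1/20)/(9/11) = 11/180.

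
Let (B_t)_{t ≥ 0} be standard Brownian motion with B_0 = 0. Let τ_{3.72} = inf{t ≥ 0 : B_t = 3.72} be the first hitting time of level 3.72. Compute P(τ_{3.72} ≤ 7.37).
P(τ_{3.72} ≤ 7.37) = 2(1 − Φ(3.72/√7.37)) = 2(1 − Φ(1.3703)) ≈ 0.1706

By the reflection principle for standard BM, P(τ_b ≤ t) = 2 · P(B_t ≥ b). Since B_t ~ N(0, t), P(B_t ≥ 3.72) = 1 − Φ(3.72/√t) = 1 − Φ(3.72/√7.37) = 1 − Φ(1.3703) ≈ 0.08530. Doubling: P(τ_{3.72} ≤ 7.37) ≈ 2 · 0.08530 = 0.17060 ≈ 0.1706.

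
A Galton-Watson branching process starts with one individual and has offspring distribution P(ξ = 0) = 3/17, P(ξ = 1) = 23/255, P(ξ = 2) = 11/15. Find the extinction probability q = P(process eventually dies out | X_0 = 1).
q = 45/187

The pgf is f(s) = 3/17 + 23/255·s + 11/15·s². The extinction probability q is the smallest fixed point of f in [0, 1]. Setting s = f(s):
  11/15·s² + (23/255 − 1)·s + 3/17 = 0
  11/15·s² − (3/17 + 11/15)·s + 3/17 = 0
which factors as (s − 1)·(11/15·s − 3/17) = 0, giving roots s = 1 and s = (3/17)/(11/15) = 45/187.
Mean offspring μ = 23/255 + 2·11/15 = 397/255 > 1 (supercritical), so q < 1. The extinction probability is the smaller root: q = (3/17)/(11/15) = 45/187.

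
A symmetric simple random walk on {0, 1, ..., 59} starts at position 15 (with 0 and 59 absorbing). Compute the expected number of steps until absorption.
E[τ | X_0 = 15] = 660

Let v_k = E[τ | X_0 = k]. Boundary: v_0 = v_59 = 0. Recurrence: v_k = 1 + (v_{k-1} + v_{k+1})/2 for 1 ≤ k ≤ 58. The particular solution to v_k − (v_{k-1} + v_{k+1})/2 = 1 is v_k = −k^2. Adding homogeneous solution A + B k and matching boundaries gives v_k = k (59 − k). Substituting k = 15: v_15 = 15 · 44 = 660.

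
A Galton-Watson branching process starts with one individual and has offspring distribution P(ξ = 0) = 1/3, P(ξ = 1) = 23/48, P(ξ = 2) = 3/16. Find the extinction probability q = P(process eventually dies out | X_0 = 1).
q = 1

Mean offspring μ = 0·1/3 + 1·23/48 + 2·3/16 = 41/48 ≤ 1. For μ ≤ 1 with offspring not concentrated at 1, the Galton-Watson process goes extinct almost surely, so q = 1.
(Algebraic check: The pgf is f(s) = 1/3 + 23/48·s + 3/16·s². The extinction probability q is the smallest fixed point of f in [0, 1]. Setting s = f(s):
  3/16·s² + (23/48 − 1)·s + 1/3 = 0
  3/16·s² − (1/3 + 3/16)·s + 1/3 = 0
which factors as (s − 1)·(3/16·s − 1/3) = 0, giving roots s = 1 and s = (1/3)/(3/16) = 16/9. Since 16/9 ≥ 1, the smallest root in [0, 1] is s = 1.)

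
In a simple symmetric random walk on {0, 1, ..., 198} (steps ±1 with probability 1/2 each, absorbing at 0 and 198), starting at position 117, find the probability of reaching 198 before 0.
P(hit 198 before 0) = 117/198 = 13/22

Let u_k = P(hit 198 before 0 | start at k). Then u_0 = 0, u_198 = 1, and u_k = u_{k-1}/2 + u_{k+1}/2 for 1 ≤ k ≤ 197. This harmonic recurrence is solved by u_k = k/198, giving u_117 = 117/198 = 13/22.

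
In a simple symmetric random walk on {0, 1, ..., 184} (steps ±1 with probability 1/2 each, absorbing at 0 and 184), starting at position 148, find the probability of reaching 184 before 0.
P(hit 184 before 0) = 148/184 = 37/46

Let u_k = P(hit 184 before 0 | start at k). Then u_0 = 0, u_184 = 1, and u_k = u_{k-1}/2 + u_{k+1}/2 for 1 ≤ k ≤ 183. This harmonic recurrence is solved by u_k = k/184, giving u_148 = 148/184 = 37/46.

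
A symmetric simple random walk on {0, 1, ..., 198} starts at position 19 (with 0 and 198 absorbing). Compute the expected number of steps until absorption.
E[τ | X_0 = 19] = 3401

Let v_k = E[τ | X_0 = k]. Boundary: v_0 = v_198 = 0. Recurrence: v_k = 1 + (v_{k-1} + v_{k+1})/2 for 1 ≤ k ≤ 197. The particular solution to v_k − (v_{k-1} + v_{k+1})/2 = 1 is v_k = −k^2. Adding homogeneous solution A + B k and matching boundaries gives v_k = k (198 − k). Substituting k = 19: v_19 = 19 · 179 = 3401.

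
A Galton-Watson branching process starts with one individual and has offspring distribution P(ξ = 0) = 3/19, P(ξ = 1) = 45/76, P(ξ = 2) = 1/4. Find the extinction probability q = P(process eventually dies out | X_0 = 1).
q = 12/19

The pgf is f(s) = 3/19 + 45/76·s + 1/4·s². The extinction probability q is the smallest fixed point of f in [0, 1]. Setting s = f(s):
  1/4·s² + (45/76 − 1)·s + 3/19 = 0
  1/4·s² − (3/19 + 1/4)·s + 3/19 = 0
which factors as (s − 1)·(1/4·s − 3/19) = 0, giving roots s = 1 and s = (3/19)/(1/4) = 12/19.
Mean offspring μ = 45/76 + 2·1/4 = 83/76 > 1 (supercritical), so q < 1. The extinction probability is the smaller root: q = (3/19)/(1/4) = 12/19.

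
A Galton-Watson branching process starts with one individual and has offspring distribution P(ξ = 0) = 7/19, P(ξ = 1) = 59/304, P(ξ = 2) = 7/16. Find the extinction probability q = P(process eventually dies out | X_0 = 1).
q = 16/19

The pgf is f(s) = 7/19 + 59/304·s + 7/16·s². The extinction probability q is the smallest fixed point of f in [0, 1]. Setting s = f(s):
  7/16·s² + (59/304 − 1)·s + 7/19 = 0
  7/16·s² − (7/19 + 7/16)·s + 7/19 = 0
which factors as (s − 1)·(7/16·s − 7/19) = 0, giving roots s = 1 and s = (7/19)/(7/16) = 16/19.
Mean offspring μ = 59/304 + 2·7/16 = 325/304 > 1 (supercritical), so q < 1. The extinction probability is the smaller root: q = (7/19)/(7/16) = 16/19.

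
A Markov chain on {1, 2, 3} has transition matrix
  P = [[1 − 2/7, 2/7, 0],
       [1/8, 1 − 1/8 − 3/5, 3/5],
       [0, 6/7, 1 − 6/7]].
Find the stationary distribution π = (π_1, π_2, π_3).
π = (35/171, 80/171, 56/171)

This is a birth-death chain on three states, which satisfies detailed balance: π_1 · P_{12} = π_2 · P_{21} and π_2 · P_{23} = π_3 · P_{32}.
From π_1 · 2/7 = π_2 · 1/8: π_2/π_1 = (2/7)/(1/8) = 16/7.
From π_2 · 3/5 = π_3 · 6/7: π_3/π_2 = (3/5)/(6/7) = 7/10.
Take π_1 proportional to 1; then unnormalized π = (1, 16/7, 8/5). Normalize by dividing by the sum 171/35:
  π = (35/171, 80/171, 56/171).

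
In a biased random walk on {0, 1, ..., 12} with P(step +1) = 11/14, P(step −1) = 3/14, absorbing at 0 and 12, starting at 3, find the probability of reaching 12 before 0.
P(hit 12 before 0) = (1 − (3/11)^3) / (1 − (3/11)^12) = 2357947691/2406769820

Let u_k denote P(reach 12 before 0 | start at k). Boundary: u_0 = 0, u_12 = 1. Recurrence: u_k = 11/14·u_{k+1} + 3/14·u_{k-1} for 1 ≤ k ≤ 11. Try u_k = A + B·r^k with r = q/p = (3/14)/(11/14) = 3/11. Substitution satisfies the recurrence; boundary conditions give:
  u_k = (1 − r^k) / (1 − r^N) = (1 − (3/11)^3) / (1 − (3/11)^12) = 2357947691/2406769820.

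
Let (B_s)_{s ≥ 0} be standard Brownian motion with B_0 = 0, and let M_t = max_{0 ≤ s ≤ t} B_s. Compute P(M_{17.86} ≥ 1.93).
P(M_{17.86} ≥ 1.93) = 2·P(B_{17.86} ≥ 1.93) = 2(1 − Φ(1.93/√17.86)) ≈ 0.6479

By the reflection principle for Brownian motion, P(M_t ≥ a) = 2 · P(B_t ≥ a) for a ≥ 0. Since B_t ~ N(0, t), P(B_t ≥ 1.93) = 1 − Φ(1.93/√t) = 1 − Φ(1.93/√17.86) = 1 − Φ(0.4567). So
  P(M_{17.86} ≥ 1.93) = 2(1 − Φ(0.4567)) ≈ 0.6479.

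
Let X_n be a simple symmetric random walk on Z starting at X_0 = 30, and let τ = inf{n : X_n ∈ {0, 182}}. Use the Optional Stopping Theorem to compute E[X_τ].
E[X_τ] = 30

X_n is a martingale and τ is a bounded-mean stopping time (indeed τ is finite a.s. with bounded expectation since the walk is in a bounded region). By the OST, E[X_τ] = E[X_0] = 30. Equivalently: E[X_τ] = 182 · P(hit 182 first) + 0 · P(hit 0 first) = 182 · (30/182) = 30.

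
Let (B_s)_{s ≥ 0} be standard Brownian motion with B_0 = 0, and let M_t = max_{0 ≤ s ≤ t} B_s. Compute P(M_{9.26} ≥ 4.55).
P(M_{9.26} ≥ 4.55) = 2·P(B_{9.26} ≥ 4.55) = 2(1 − Φ(4.55/√9.26)) ≈ 0.1349

By the reflection principle for Brownian motion, P(M_t ≥ a) = 2 · P(B_t ≥ a) for a ≥ 0. Since B_t ~ N(0, t), P(B_t ≥ 4.55) = 1 − Φ(4.55/√t) = 1 − Φ(4.55/√9.26) = 1 − Φ(1.4952). So
  P(M_{9.26} ≥ 4.55) = 2(1 − Φ(1.4952)) ≈ 0.1349.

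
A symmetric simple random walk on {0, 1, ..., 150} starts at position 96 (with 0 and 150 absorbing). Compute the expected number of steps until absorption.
E[τ | X_0 = 96] = 5184

Let v_k = E[τ | X_0 = k]. Boundary: v_0 = v_150 = 0. Recurrence: v_k = 1 + (v_{k-1} + v_{k+1})/2 for 1 ≤ k ≤ 149. The particular solution to v_k − (v_{k-1} + v_{k+1})/2 = 1 is v_k = −k^2. Adding homogeneous solution A + B k and matching boundaries gives v_k = k (150 − k). Substituting k = 96: v_96 = 96 · 54 = 5184.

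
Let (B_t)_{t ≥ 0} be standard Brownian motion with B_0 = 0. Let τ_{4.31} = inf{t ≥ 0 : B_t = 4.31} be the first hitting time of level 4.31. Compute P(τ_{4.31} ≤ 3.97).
P(τ_{4.31} ≤ 3.97) = 2(1 − Φ(4.31/√3.97)) = 2(1 − Φ(2.1631)) ≈ 0.0305

By the reflection principle for standard BM, P(τ_b ≤ t) = 2 · P(B_t ≥ b). Since B_t ~ N(0, t), P(B_t ≥ 4.31) = 1 − Φ(4.31/√t) = 1 − Φ(4.31/√3.97) = 1 − Φ(2.1631) ≈ 0.01527. Doubling: P(τ_{4.31} ≤ 3.97) ≈ 2 · 0.01527 = 0.03054 ≈ 0.0305.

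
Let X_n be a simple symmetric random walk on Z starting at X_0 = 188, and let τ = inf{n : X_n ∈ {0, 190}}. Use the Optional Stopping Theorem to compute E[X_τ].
E[X_τ] = 188

X_n is a martingale and τ is a bounded-mean stopping time (indeed τ is finite a.s. with bounded expectation since the walk is in a bounded region). By the OST, E[X_τ] = E[X_0] = 188. Equivalently: E[X_τ] = 190 · P(hit 190 first) + 0 · P(hit 0 first) = 190 · (188/190) = 188.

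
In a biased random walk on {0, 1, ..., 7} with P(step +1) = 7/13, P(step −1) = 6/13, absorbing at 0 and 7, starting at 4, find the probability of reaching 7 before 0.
P(hit 7 before 0) = (1 − (6/7)^4) / (1 − (6/7)^7) = 379015/543607

Let u_k denote P(reach 7 before 0 | start at k). Boundary: u_0 = 0, u_7 = 1. Recurrence: u_k = 7/13·u_{k+1} + 6/13·u_{k-1} for 1 ≤ k ≤ 6. Try u_k = A + B·r^k with r = q/p = (6/13)/(7/13) = 6/7. Substitution satisfies the recurrence; boundary conditions give:
  u_k = (1 − r^k) / (1 − r^N) = (1 − (6/7)^4) / (1 − (6/7)^7) = 379015/543607.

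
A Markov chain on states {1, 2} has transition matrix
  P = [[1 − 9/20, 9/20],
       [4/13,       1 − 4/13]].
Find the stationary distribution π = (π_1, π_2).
π_1 = 80/197, π_2 = 117/197

Solve πP = π with π_1 + π_2 = 1. From πP = π: π_1 · (1 − 9/20) + π_2 · 4/13 = π_1 ⇒ π_2 · 4/13 = π_1 · 9/20 ⇒ π_2/π_1 = (9/20)/(4/13) = 117/80. Together with π_1 + π_2 = 1:
  π_1 = (4/13)/(9/20 + 4/13) = (4/13)/(197/260) = 80/197,
  π_2 = (9/20)/(9/20 + 4/13) = (9/20)/(197/260) = 117/197.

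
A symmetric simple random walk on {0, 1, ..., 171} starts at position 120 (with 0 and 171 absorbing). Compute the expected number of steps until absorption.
E[τ | X_0 = 120] = 6120

Let v_k = E[τ | X_0 = k]. Boundary: v_0 = v_171 = 0. Recurrence: v_k = 1 + (v_{k-1} + v_{k+1})/2 for 1 ≤ k ≤ 170. The particular solution to v_k − (v_{k-1} + v_{k+1})/2 = 1 is v_k = −k^2. Adding homogeneous solution A + B k and matching boundaries gives v_k = k (171 − k). Substituting k = 120: v_120 = 120 · 51 = 6120.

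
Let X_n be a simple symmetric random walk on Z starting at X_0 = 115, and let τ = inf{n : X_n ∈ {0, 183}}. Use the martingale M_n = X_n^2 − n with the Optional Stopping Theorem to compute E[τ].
E[τ] = 7820

M_n = X_n^2 − n is a martingale (since E[X_{n+1}^2 | F_n] = X_n^2 + 1). By OST (τ has finite mean in a bounded region), E[M_τ] = E[M_0] = X_0^2 − 0 = 115^2 = 13225. Also E[M_τ] = E[X_τ^2] − E[τ]. The walk exits at 0 or 183, with P(hit 183 first) = 115/183, so E[X_τ^2] = 183^2 · 115/183 + 0 = 21045. Thus E[τ] = E[X_τ^2] − E[M_τ] = 21045 − 13225 = 7820 = 115(183 − 115) = 7820.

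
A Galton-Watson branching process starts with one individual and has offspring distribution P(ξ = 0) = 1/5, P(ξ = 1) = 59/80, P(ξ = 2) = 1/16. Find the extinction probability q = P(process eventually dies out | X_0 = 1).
q = 1

Mean offspring μ = 0·1/5 + 1·59/80 + 2·1/16 = 69/80 ≤ 1. For μ ≤ 1 with offspring not concentrated at 1, the Galton-Watson process goes extinct almost surely, so q = 1.
(Algebraic check: The pgf is f(s) = 1/5 + 59/80·s + 1/16·s². The extinction probability q is the smallest fixed point of f in [0, 1]. Setting s = f(s):
  1/16·s² + (59/80 − 1)·s + 1/5 = 0
  1/16·s² − (1/5 + 1/16)·s + 1/5 = 0
which factors as (s − 1)·(1/16·s − 1/5) = 0, giving roots s = 1 and s = (1/5)/(1/16) = 16/5. Since 16/5 ≥ 1, the smallest root in [0, 1] is s = 1.)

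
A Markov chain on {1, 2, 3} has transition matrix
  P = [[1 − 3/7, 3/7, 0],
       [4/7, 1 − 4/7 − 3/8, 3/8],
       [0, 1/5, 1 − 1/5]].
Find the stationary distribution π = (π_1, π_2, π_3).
π = (32/101, 24/101, 45/101)

This is a birth-death chain on three states, which satisfies detailed balance: π_1 · P_{12} = π_2 · P_{21} and π_2 · P_{23} = π_3 · P_{32}.
From π_1 · 3/7 = π_2 · 4/7: π_2/π_1 = (3/7)/(4/7) = 3/4.
From π_2 · 3/8 = π_3 · 1/5: π_3/π_2 = (3/8)/(1/5) = 15/8.
Take π_1 proportional to 1; then unnormalized π = (1, 3/4, 45/32). Normalize by dividing by the sum 101/32:
  π = (32/101, 24/101, 45/101).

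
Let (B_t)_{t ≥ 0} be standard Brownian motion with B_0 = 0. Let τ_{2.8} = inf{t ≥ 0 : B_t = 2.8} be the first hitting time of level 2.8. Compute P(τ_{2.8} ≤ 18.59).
P(τ_{2.8} ≤ 18.59) = 2(1 − Φ(2.8/√18.59)) = 2(1 − Φ(0.6494)) ≈ 0.5161

By the reflection principle for standard BM, P(τ_b ≤ t) = 2 · P(B_t ≥ b). Since B_t ~ N(0, t), P(B_t ≥ 2.8) = 1 − Φ(2.8/√t) = 1 − Φ(2.8/√18.59) = 1 − Φ(0.6494) ≈ 0.25804. Doubling: P(τ_{2.8} ≤ 18.59) ≈ 2 · 0.25804 = 0.51608 ≈ 0.5161.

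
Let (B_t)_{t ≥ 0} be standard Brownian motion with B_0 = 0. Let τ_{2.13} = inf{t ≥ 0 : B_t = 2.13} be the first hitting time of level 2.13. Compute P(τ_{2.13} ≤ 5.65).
P(τ_{2.13} ≤ 5.65) = 2(1 − Φ(2.13/√5.65)) = 2(1 − Φ(0.8961)) ≈ 0.3702

By the reflection principle for standard BM, P(τ_b ≤ t) = 2 · P(B_t ≥ b). Since B_t ~ N(0, t), P(B_t ≥ 2.13) = 1 − Φ(2.13/√t) = 1 − Φ(2.13/√5.65) = 1 − Φ(0.8961) ≈ 0.18510. Doubling: P(τ_{2.13} ≤ 5.65) ≈ 2 · 0.18510 = 0.37020 ≈ 0.3702.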